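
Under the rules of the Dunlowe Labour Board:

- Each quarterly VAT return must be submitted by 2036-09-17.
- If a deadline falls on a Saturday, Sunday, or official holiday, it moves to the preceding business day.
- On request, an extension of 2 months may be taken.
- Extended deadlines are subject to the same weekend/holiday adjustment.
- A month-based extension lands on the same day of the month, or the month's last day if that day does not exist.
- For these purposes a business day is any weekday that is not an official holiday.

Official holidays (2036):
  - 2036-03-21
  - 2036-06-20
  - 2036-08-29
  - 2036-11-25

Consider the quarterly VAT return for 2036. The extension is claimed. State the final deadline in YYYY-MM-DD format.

2036-11-17

The statutory due date is 2036-09-17.
2036-09-17 is a Wednesday and not a listed holiday, so it stands.
Applying the 2 months extension: 2 months after 2036-09-17 is 2036-11-17.
2036-11-17 is a Monday and not a listed holiday, so it stands.
Deadline: 2036-11-17.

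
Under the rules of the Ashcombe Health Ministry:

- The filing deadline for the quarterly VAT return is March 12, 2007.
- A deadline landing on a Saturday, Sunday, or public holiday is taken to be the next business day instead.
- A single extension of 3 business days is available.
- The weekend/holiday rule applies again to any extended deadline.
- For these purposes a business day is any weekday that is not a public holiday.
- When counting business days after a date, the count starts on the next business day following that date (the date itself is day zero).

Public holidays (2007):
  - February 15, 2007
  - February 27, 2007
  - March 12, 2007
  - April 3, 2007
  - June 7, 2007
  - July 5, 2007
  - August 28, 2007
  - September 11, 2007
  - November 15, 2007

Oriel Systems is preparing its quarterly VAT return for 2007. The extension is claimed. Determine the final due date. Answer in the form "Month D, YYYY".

March 16, 2007

Start from the fixed due date, March 12, 2007.
March 12, 2007 falls on a listed holiday. Rolling to the next business day gives March 13, 2007, a Tuesday.
Applying the 3-business-day extension: 3 business days after March 13, 2007 is March 16, 2007.
Since March 16, 2007 is a Friday and not a holiday, the date is unchanged.
The final due date is March 16, 2007.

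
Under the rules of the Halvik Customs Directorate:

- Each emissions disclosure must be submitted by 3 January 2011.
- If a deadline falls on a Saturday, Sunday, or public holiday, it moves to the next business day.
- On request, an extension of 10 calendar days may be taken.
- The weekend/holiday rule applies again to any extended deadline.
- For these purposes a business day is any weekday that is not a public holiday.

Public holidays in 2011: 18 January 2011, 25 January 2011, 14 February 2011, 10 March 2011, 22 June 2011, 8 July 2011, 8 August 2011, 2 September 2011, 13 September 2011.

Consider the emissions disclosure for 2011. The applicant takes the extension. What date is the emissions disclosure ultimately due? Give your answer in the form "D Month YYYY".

The statutory due date is 3 January 2011.
3 January 2011 (Monday) is already a business day.
With the 10-day extension, 3 January 2011 becomes 13 January 2011.
13 January 2011 (Thursday) is already a business day.
So the filing is due 13 January 2011.

13 January 2011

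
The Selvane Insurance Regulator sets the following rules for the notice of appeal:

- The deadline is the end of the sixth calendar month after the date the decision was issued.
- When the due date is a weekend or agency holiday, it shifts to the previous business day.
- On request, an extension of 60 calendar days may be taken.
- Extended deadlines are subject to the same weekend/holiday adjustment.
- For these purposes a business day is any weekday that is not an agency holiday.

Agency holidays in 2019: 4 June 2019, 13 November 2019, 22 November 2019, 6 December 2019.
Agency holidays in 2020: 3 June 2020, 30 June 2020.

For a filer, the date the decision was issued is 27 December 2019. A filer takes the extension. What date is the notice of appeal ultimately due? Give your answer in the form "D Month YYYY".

The sixth month after 27 December 2019 is June 2020, whose last day is 30 June 2020.
30 June 2020 is a listed holiday; the preceding business day is 29 June 2020 (Monday).
Add the 60 calendar-day extension to 29 June 2020: 28 August 2020.
28 August 2020 is a Friday and not a listed holiday, so it stands.
Final deadline: 28 August 2020.

28 August 2020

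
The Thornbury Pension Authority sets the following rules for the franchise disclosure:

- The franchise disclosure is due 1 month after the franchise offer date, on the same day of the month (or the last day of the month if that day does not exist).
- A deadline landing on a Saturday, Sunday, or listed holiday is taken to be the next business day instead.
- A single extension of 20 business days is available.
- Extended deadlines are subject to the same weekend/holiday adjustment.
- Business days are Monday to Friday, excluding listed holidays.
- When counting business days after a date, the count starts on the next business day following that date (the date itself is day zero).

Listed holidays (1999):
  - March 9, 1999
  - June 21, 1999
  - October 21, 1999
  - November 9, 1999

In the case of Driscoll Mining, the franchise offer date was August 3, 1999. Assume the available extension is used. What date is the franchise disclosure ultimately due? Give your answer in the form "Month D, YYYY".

October 1, 1999

Moving 1 month forward from August 3, 1999 on the corresponding day gives September 3, 1999.
September 3, 1999 (Friday) is already a business day.
The 20-business-day extension runs from September 3, 1999 to October 1, 1999.
Since October 1, 1999 is a Friday and not a holiday, the date is unchanged.
So the filing is due October 1, 1999.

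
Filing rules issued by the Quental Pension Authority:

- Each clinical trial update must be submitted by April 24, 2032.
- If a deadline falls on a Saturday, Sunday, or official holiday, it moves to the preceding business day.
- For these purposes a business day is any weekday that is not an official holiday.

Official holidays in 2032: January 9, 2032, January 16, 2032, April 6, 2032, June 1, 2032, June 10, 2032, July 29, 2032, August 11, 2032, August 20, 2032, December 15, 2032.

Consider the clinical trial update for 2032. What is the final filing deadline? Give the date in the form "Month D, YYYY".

Start from the fixed due date, April 24, 2032.
Because April 24, 2032 is a Saturday, the deadline becomes April 23, 2032 (Friday).
The final due date is April 23, 2032.

April 23, 2032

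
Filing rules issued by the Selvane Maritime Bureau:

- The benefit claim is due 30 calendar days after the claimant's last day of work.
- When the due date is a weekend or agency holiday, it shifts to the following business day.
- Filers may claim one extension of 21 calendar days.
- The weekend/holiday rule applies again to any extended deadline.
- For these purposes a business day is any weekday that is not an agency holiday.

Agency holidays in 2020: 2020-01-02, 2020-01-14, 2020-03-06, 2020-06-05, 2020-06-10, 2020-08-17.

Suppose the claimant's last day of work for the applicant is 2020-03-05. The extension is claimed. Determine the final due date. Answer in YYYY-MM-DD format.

2020-04-27

30 calendar days after 2020-03-05 is 2020-04-04.
Because 2020-04-04 is a Saturday, the deadline becomes 2020-04-06 (Monday).
With the 21-day extension, 2020-04-06 becomes 2020-04-27.
Since 2020-04-27 is a Monday and not a holiday, the date is unchanged.
Final deadline: 2020-04-27.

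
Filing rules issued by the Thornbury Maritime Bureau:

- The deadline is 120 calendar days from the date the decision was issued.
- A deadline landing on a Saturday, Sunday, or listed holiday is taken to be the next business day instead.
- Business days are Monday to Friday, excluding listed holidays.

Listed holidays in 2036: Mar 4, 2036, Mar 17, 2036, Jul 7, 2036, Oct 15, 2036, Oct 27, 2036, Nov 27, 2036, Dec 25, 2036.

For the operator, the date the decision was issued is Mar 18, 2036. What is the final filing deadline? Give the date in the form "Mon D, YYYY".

Jul 16, 2036

120 calendar days after Mar 18, 2036 is Jul 16, 2036.
Jul 16, 2036 falls on a Wednesday, which is a business day, so no adjustment is needed.
The final due date is Jul 16, 2036.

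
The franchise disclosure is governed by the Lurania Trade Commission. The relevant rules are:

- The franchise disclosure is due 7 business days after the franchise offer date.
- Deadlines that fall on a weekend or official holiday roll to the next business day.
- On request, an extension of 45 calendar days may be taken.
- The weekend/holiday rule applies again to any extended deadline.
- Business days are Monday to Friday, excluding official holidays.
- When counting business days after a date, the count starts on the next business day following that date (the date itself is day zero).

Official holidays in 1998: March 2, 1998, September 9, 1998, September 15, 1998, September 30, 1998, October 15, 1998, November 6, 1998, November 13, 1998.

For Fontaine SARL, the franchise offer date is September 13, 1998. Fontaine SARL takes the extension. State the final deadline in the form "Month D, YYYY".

Counting 7 business days after September 13, 1998 (skipping weekends and listed holidays) reaches September 23, 1998.
September 23, 1998 is a Wednesday and not a listed holiday, so it stands.
Add the 45 calendar-day extension to September 23, 1998: November 7, 1998.
November 7, 1998 is a Saturday, so it moves to the next business day, November 9, 1998 (Monday).
Deadline: November 9, 1998.

November 9, 1998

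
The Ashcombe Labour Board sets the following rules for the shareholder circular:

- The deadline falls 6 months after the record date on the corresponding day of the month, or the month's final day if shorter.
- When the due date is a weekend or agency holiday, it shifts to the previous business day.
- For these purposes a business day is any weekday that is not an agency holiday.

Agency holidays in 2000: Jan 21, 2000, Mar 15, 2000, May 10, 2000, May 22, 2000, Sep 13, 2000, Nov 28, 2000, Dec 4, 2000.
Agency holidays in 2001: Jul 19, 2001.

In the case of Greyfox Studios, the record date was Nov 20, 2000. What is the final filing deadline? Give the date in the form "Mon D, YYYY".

May 18, 2001

6 months from Nov 20, 2000 is May 20, 2001.
May 20, 2001 is a Sunday, so it moves to the preceding business day, May 18, 2001 (Friday).
Deadline: May 18, 2001.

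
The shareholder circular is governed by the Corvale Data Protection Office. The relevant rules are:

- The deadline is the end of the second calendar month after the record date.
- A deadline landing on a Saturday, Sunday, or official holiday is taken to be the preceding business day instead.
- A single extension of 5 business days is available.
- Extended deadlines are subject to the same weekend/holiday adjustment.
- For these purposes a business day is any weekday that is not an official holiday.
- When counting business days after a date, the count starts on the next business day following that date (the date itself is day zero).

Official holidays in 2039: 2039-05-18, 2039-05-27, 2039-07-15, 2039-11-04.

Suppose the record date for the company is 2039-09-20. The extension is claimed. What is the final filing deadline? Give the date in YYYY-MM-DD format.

2039-12-07

2 months after 2039-09-20 falls in November 2039; the last day of that month is 2039-11-30.
2039-11-30 (Wednesday) is already a business day.
Counting 5 further business days from 2039-11-30 reaches 2039-12-07.
2039-12-07 falls on a Wednesday, which is a business day, so no adjustment is needed.
The final due date is 2039-12-07.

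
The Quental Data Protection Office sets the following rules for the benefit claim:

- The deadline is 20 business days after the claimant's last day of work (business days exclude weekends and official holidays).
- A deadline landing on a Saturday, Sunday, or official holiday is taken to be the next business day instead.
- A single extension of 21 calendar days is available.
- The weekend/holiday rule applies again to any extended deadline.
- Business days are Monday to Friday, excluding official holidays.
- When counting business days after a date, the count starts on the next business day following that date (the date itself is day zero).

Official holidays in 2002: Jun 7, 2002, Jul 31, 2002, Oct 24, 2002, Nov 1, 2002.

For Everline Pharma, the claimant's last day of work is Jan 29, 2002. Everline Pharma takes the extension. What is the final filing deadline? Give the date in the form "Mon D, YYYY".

Starting the day after Jan 29, 2002 and counting 20 business days lands on Feb 26, 2002.
Feb 26, 2002 falls on a Tuesday, which is a business day, so no adjustment is needed.
Add the 21 calendar-day extension to Feb 26, 2002: Mar 19, 2002.
Since Mar 19, 2002 is a Tuesday and not a holiday, the date is unchanged.
So the filing is due Mar 19, 2002.

Mar 19, 2002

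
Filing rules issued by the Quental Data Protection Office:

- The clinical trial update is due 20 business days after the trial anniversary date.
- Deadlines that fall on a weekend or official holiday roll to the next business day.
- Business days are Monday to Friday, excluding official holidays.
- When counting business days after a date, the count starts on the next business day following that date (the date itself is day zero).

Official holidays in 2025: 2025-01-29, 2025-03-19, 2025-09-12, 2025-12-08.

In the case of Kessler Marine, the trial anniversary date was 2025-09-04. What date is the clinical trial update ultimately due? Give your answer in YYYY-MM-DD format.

Starting the day after 2025-09-04 and counting 20 business days lands on 2025-10-03.
2025-10-03 falls on a Friday, which is a business day, so no adjustment is needed.
So the filing is due 2025-10-03.

2025-10-03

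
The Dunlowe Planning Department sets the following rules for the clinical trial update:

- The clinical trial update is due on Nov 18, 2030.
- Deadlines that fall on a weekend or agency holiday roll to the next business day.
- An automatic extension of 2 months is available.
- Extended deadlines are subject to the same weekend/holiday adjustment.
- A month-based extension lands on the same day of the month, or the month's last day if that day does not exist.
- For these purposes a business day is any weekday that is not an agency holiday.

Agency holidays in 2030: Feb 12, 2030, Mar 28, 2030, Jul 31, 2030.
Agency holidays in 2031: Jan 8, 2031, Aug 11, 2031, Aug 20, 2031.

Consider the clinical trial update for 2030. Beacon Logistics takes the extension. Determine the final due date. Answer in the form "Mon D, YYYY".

Jan 20, 2031

The statutory due date is Nov 18, 2030.
Nov 18, 2030 falls on a Monday, which is a business day, so no adjustment is needed.
The 2 months extension carries Nov 18, 2030 to Jan 18, 2031.
Jan 18, 2031 falls on a Saturday. Rolling to the next business day gives Jan 20, 2031, a Monday.
So the filing is due Jan 20, 2031.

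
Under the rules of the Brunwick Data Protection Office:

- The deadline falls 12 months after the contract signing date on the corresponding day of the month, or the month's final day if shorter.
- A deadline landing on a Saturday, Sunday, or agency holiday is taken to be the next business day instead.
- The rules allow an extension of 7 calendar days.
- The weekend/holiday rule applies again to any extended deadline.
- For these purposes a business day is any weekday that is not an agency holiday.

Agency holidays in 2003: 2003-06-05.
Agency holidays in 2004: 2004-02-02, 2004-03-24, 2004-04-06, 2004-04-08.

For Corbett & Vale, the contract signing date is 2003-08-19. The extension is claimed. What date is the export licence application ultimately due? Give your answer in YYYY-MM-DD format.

2004-08-26

Moving 12 months forward from 2003-08-19 on the corresponding day gives 2004-08-19.
2004-08-19 (Thursday) is already a business day.
Applying the 7-calendar-day extension: 2004-08-19 + 7 days = 2004-08-26.
2004-08-26 falls on a Thursday, which is a business day, so no adjustment is needed.
Final deadline: 2004-08-26.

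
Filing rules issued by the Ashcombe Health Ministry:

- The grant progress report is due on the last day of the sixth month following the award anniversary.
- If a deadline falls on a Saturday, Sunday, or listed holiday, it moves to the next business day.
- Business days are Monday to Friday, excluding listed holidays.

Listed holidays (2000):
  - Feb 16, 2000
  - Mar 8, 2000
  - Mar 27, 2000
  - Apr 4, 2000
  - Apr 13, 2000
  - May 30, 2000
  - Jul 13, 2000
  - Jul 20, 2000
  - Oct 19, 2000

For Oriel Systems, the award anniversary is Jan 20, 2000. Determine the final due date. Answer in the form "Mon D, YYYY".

The sixth month after Jan 20, 2000 is July 2000, whose last day is Jul 31, 2000.
Since Jul 31, 2000 is a Monday and not a holiday, the date is unchanged.
Deadline: Jul 31, 2000.

Jul 31, 2000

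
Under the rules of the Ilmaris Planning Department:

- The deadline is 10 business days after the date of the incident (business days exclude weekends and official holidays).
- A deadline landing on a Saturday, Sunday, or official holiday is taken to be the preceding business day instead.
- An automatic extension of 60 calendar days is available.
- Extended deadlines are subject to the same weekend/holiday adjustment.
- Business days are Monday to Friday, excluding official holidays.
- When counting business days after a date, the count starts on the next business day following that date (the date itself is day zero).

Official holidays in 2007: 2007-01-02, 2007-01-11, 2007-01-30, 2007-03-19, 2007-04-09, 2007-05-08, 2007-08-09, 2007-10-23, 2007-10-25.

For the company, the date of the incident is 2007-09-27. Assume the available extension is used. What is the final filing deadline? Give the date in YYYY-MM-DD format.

10 business days after 2007-09-27, excluding weekends and holidays, is 2007-10-11.
2007-10-11 is a Thursday and not a listed holiday, so it stands.
Add the 60 calendar-day extension to 2007-10-11: 2007-12-10.
Since 2007-12-10 is a Monday and not a holiday, the date is unchanged.
Deadline: 2007-12-10.

2007-12-10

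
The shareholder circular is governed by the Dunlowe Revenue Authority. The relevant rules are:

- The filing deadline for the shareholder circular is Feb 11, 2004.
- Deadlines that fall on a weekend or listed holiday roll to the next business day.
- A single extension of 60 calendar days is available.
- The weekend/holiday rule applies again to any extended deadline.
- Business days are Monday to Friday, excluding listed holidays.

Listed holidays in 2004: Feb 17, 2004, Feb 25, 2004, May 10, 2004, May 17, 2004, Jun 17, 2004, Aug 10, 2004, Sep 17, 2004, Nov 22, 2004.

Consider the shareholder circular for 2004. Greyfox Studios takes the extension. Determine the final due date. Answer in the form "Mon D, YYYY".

The stated deadline is Feb 11, 2004.
Feb 11, 2004 (Wednesday) is already a business day.
Add the 60 calendar-day extension to Feb 11, 2004: Apr 11, 2004.
Because Apr 11, 2004 is a Sunday, the deadline becomes Apr 12, 2004 (Monday).
Final deadline: Apr 12, 2004.

Apr 12, 2004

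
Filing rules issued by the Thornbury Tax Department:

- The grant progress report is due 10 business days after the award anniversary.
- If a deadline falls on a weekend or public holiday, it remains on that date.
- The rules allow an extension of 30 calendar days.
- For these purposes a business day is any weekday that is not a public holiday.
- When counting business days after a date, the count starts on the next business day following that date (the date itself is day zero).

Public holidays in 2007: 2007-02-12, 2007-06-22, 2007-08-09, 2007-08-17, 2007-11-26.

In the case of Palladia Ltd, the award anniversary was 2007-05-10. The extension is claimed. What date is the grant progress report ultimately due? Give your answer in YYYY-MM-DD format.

2007-06-23

10 business days after 2007-05-10, excluding weekends and holidays, is 2007-05-24.
2007-05-24 is a Thursday; no weekend or holiday adjustment applies.
The 30-calendar-day extension moves the deadline from 2007-05-24 to 2007-06-23.
2007-06-23 falls on a Saturday. The rules make no weekend/holiday allowance, so it remains 2007-06-23.
The final due date is 2007-06-23.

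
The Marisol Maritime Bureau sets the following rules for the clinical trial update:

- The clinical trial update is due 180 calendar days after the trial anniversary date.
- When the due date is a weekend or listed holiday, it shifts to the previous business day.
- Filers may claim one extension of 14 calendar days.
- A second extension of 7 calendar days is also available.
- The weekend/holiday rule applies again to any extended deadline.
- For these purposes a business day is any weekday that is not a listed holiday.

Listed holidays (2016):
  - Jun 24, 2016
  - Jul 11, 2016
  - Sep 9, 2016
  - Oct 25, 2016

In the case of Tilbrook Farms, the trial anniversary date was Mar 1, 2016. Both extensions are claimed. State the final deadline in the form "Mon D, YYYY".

Trigger date Mar 1, 2016 + 180 calendar days = Aug 28, 2016.
Aug 28, 2016 is a Sunday, so it moves to the preceding business day, Aug 26, 2016 (Friday).
Applying the 14-calendar-day extension: Aug 26, 2016 + 14 days = Sep 9, 2016.
Because Sep 9, 2016 is a listed holiday, the deadline becomes Sep 8, 2016 (Thursday).
With the 7-day extension, Sep 8, 2016 becomes Sep 15, 2016.
Sep 15, 2016 falls on a Thursday, which is a business day, so no adjustment is needed.
So the filing is due Sep 15, 2016.

Sep 15, 2016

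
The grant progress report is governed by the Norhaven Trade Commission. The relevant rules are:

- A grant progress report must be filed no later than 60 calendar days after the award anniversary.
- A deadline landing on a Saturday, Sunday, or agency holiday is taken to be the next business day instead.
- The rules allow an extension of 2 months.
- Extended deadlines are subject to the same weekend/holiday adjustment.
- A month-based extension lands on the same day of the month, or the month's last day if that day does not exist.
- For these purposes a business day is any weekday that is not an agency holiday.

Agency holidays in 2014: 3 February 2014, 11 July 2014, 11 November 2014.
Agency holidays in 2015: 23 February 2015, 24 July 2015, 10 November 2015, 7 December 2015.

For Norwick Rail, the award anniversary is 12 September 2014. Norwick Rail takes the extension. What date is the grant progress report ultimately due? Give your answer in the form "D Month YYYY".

Adding 60 calendar days to 12 September 2014 gives 11 November 2014.
Because 11 November 2014 is a listed holiday, the deadline becomes 12 November 2014 (Wednesday).
Applying the 2 months extension: 2 months after 12 November 2014 is 12 January 2015.
12 January 2015 (Monday) is already a business day.
Final deadline: 12 January 2015.

12 January 2015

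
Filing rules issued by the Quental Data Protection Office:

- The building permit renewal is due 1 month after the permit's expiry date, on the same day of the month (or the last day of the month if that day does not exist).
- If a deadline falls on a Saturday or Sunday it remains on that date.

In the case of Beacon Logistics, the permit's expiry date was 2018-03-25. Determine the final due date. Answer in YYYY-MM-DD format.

2018-04-25

1 month from 2018-03-25 is 2018-04-25.
2018-04-25 falls on a Wednesday. The rules make no weekend/holiday allowance, so it remains 2018-04-25.
So the filing is due 2018-04-25.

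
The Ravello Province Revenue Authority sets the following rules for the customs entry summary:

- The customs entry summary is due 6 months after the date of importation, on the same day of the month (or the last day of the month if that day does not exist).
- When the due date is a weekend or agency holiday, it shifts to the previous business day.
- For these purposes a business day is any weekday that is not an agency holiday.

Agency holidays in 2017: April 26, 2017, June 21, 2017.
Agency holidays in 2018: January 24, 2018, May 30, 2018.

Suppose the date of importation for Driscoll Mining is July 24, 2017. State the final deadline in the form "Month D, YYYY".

January 23, 2018

6 months after July 24, 2017, on the same day of the month, is January 24, 2018.
January 24, 2018 falls on a listed holiday. Rolling to the preceding business day gives January 23, 2018, a Tuesday.
So the filing is due January 23, 2018.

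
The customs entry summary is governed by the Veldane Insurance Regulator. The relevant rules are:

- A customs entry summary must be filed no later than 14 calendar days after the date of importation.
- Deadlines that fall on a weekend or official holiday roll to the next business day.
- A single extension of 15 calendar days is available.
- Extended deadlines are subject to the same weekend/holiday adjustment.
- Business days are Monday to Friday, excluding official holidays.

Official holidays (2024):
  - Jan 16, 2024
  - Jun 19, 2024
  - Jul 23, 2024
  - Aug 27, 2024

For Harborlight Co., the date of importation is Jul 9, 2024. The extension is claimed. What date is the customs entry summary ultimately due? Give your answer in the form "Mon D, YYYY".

Aug 8, 2024

14 calendar days after Jul 9, 2024 is Jul 23, 2024.
Jul 23, 2024 is a listed holiday; the next business day is Jul 24, 2024 (Wednesday).
Add the 15 calendar-day extension to Jul 24, 2024: Aug 8, 2024.
Since Aug 8, 2024 is a Thursday and not a holiday, the date is unchanged.
The final due date is Aug 8, 2024.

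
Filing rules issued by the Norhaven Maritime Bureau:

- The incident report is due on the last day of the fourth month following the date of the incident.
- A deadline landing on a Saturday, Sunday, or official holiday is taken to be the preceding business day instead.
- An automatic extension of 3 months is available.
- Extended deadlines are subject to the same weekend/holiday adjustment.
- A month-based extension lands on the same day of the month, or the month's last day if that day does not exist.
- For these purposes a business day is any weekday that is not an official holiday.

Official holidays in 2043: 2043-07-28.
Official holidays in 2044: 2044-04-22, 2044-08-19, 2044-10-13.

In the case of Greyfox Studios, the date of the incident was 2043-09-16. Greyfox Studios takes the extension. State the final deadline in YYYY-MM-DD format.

2044-04-29

4 months after 2043-09-16 is January 2044; that month ends on 2044-01-31.
2044-01-31 is a Sunday; the preceding business day is 2044-01-29 (Friday).
Add 3 months to 2044-01-29: 2044-04-29.
2044-04-29 (Friday) is already a business day.
Deadline: 2044-04-29.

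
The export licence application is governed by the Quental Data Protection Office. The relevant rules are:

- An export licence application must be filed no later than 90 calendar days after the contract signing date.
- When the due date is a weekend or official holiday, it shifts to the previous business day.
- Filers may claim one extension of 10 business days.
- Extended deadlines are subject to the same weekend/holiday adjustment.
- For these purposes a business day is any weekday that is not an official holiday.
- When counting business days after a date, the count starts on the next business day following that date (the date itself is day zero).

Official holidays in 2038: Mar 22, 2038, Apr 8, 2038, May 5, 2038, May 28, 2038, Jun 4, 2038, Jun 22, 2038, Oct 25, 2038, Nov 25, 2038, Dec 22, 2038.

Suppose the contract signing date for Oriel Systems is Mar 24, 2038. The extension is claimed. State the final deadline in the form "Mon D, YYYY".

Jul 6, 2038

90 calendar days after Mar 24, 2038 is Jun 22, 2038.
Jun 22, 2038 falls on a listed holiday. Rolling to the preceding business day gives Jun 21, 2038, a Monday.
The 10-business-day extension runs from Jun 21, 2038 to Jul 6, 2038.
Jul 6, 2038 falls on a Tuesday, which is a business day, so no adjustment is needed.
The final due date is Jul 6, 2038.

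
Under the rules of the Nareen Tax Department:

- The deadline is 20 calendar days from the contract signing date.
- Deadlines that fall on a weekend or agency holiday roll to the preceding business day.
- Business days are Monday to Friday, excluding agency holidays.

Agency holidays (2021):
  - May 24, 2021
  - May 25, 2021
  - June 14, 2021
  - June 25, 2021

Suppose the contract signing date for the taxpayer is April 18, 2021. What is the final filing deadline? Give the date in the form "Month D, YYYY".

Trigger date April 18, 2021 + 20 calendar days = May 8, 2021.
May 8, 2021 is a Saturday, so it moves to the preceding business day, May 7, 2021 (Friday).
So the filing is due May 7, 2021.

May 7, 2021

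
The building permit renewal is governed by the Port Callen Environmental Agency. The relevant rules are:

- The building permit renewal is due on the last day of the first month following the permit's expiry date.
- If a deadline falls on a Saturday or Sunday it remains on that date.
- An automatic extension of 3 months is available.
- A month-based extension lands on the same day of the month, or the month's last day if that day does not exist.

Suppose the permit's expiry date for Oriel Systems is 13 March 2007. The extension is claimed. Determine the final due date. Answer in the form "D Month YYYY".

The first month after 13 March 2007 is April 2007, whose last day is 30 April 2007.
30 April 2007 falls on a Monday. The rules make no weekend/holiday allowance, so it remains 30 April 2007.
Applying the 3 months extension: 3 months after 30 April 2007 is 30 July 2007.
30 July 2007 is a Monday; no weekend or holiday adjustment applies.
Final deadline: 30 July 2007.

30 July 2007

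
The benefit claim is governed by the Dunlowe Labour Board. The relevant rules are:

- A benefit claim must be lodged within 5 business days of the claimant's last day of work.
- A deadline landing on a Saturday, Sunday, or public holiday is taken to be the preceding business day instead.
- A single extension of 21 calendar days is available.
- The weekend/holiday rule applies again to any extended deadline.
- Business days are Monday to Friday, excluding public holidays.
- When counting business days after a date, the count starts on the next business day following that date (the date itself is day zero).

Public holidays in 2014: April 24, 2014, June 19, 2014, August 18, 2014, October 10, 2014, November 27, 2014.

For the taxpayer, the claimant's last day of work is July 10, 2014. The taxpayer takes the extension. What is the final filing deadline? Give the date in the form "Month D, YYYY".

5 business days after July 10, 2014, excluding weekends and holidays, is July 17, 2014.
July 17, 2014 (Thursday) is already a business day.
The 21-calendar-day extension moves the deadline from July 17, 2014 to August 7, 2014.
August 7, 2014 is a Thursday and not a listed holiday, so it stands.
Deadline: August 7, 2014.

August 7, 2014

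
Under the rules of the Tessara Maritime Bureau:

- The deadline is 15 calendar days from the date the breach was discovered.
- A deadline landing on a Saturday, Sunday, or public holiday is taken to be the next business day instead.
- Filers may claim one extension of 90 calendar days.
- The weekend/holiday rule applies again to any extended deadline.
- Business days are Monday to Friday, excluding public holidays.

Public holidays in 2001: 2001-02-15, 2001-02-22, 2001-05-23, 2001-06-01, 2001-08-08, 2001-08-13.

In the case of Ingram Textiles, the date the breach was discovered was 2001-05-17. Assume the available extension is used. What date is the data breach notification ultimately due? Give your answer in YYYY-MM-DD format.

2001-09-03

From 2001-05-17, 15 calendar days later is 2001-06-01.
2001-06-01 is a listed holiday, so it moves to the next business day, 2001-06-04 (Monday).
Add the 90 calendar-day extension to 2001-06-04: 2001-09-02.
2001-09-02 falls on a Sunday. Rolling to the next business day gives 2001-09-03, a Monday.
So the filing is due 2001-09-03.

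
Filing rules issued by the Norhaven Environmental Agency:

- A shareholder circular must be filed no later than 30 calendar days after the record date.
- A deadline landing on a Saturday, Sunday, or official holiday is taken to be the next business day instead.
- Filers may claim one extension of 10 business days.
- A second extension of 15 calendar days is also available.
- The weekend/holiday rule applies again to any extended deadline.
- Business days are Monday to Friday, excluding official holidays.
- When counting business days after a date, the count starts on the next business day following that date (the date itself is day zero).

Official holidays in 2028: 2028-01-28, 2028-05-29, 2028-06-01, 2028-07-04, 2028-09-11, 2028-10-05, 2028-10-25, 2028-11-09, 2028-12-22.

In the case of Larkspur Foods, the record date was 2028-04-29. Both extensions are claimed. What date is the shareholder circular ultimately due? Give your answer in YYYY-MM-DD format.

2028-06-29

From 2028-04-29, 30 calendar days later is 2028-05-29.
2028-05-29 falls on a listed holiday. Rolling to the next business day gives 2028-05-30, a Tuesday.
Applying the 10-business-day extension: 10 business days after 2028-05-30 is 2028-06-14.
2028-06-14 falls on a Wednesday, which is a business day, so no adjustment is needed.
With the 15-day extension, 2028-06-14 becomes 2028-06-29.
Since 2028-06-29 is a Thursday and not a holiday, the date is unchanged.
Final deadline: 2028-06-29.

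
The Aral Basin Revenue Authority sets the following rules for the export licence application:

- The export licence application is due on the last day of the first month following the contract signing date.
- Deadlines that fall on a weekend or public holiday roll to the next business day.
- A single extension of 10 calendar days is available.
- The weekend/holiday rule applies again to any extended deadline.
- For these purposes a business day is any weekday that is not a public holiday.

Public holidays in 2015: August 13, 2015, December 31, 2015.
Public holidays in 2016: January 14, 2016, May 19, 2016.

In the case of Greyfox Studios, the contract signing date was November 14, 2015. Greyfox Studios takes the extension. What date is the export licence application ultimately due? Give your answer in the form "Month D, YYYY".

January 11, 2016

1 month after November 14, 2015 falls in December 2015; the last day of that month is December 31, 2015.
December 31, 2015 falls on a listed holiday. Rolling to the next business day gives January 1, 2016, a Friday.
With the 10-day extension, January 1, 2016 becomes January 11, 2016.
January 11, 2016 falls on a Monday, which is a business day, so no adjustment is needed.
The final due date is January 11, 2016.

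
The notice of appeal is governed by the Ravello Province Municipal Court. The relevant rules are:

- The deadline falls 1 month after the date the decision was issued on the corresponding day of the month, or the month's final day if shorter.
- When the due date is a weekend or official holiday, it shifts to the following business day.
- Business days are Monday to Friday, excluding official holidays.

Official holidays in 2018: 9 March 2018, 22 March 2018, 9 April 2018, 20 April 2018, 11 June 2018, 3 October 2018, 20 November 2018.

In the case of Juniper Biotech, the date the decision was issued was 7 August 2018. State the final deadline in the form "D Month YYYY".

7 September 2018

Moving 1 month forward from 7 August 2018 on the corresponding day gives 7 September 2018.
7 September 2018 is a Friday and not a listed holiday, so it stands.
Deadline: 7 September 2018.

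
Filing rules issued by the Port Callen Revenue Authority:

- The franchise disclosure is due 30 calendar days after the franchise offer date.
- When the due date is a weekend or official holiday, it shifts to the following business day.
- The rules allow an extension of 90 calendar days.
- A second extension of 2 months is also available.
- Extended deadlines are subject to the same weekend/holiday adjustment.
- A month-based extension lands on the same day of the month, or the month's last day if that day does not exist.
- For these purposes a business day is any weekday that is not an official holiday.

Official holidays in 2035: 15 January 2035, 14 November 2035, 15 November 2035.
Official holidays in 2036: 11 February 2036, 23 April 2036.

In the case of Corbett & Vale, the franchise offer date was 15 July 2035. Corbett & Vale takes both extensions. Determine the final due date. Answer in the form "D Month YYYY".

14 January 2036

Trigger date 15 July 2035 + 30 calendar days = 14 August 2035.
14 August 2035 (Tuesday) is already a business day.
The 90-calendar-day extension moves the deadline from 14 August 2035 to 12 November 2035.
12 November 2035 is a Monday and not a listed holiday, so it stands.
Add 2 months to 12 November 2035: 12 January 2036.
Because 12 January 2036 is a Saturday, the deadline becomes 14 January 2036 (Monday).
So the filing is due 14 January 2036.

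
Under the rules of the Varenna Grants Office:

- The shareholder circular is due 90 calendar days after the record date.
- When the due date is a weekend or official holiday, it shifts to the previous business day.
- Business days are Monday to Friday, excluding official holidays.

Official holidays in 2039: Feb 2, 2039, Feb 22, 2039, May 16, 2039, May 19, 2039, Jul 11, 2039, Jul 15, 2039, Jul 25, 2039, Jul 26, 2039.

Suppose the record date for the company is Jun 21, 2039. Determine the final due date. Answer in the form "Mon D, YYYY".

Trigger date Jun 21, 2039 + 90 calendar days = Sep 19, 2039.
Since Sep 19, 2039 is a Monday and not a holiday, the date is unchanged.
So the filing is due Sep 19, 2039.

Sep 19, 2039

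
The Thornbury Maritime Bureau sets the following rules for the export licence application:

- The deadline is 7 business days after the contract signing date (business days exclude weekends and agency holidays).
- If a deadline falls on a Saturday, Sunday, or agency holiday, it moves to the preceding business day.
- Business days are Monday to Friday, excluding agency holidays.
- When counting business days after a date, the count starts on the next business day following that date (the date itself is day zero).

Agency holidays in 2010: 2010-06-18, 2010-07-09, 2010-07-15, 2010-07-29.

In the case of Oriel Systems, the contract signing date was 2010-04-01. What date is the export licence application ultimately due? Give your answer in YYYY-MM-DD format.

7 business days after 2010-04-01, excluding weekends and holidays, is 2010-04-12.
Since 2010-04-12 is a Monday and not a holiday, the date is unchanged.
Final deadline: 2010-04-12.

2010-04-12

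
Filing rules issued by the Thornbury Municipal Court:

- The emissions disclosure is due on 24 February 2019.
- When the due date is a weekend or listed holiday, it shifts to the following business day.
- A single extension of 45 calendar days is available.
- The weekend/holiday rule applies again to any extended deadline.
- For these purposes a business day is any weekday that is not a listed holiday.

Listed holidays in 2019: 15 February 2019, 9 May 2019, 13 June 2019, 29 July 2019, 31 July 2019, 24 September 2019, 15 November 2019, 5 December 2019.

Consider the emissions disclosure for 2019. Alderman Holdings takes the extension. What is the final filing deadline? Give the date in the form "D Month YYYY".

The statutory due date is 24 February 2019.
24 February 2019 is a Sunday; the next business day is 25 February 2019 (Monday).
Add the 45 calendar-day extension to 25 February 2019: 11 April 2019.
11 April 2019 falls on a Thursday, which is a business day, so no adjustment is needed.
So the filing is due 11 April 2019.

11 April 2019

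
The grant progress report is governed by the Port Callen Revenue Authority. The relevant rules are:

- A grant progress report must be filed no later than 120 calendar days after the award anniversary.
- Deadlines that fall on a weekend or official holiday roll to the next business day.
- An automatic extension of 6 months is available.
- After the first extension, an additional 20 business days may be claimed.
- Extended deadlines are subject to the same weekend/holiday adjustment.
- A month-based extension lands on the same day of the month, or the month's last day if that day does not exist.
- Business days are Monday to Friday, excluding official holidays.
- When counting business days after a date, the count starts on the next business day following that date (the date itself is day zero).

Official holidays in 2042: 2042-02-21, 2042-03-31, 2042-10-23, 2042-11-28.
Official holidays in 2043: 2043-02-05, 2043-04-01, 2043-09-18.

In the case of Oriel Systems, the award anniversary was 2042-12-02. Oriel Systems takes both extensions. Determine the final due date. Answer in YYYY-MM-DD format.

Trigger date 2042-12-02 + 120 calendar days = 2043-04-01.
2043-04-01 is a listed holiday; the next business day is 2043-04-02 (Thursday).
Applying the 6 months extension: 6 months after 2043-04-02 is 2043-10-02.
Since 2043-10-02 is a Friday and not a holiday, the date is unchanged.
The 20-business-day extension runs from 2043-10-02 to 2043-10-30.
2043-10-30 falls on a Friday, which is a business day, so no adjustment is needed.
So the filing is due 2043-10-30.

2043-10-30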